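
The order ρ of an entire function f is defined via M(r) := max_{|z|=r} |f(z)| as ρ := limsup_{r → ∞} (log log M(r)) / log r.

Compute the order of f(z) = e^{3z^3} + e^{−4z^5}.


Each summand is entire of order 3 and 5 respectively (as in the single-exponential case). The order of a sum is at most the max of the orders, so ρ ≤ 5. For the lower bound: on |z|=r choose arg z so that -4z^5 is real positive; then |e^{-4z^5}| = e^{4r^5} while |e^{3z^3}| ≤ e^{3r^3} = o(e^{4r^5}). So |f| ≥ e^{4r^5}(1 − o(1)) and ρ ≥ 5. Hence ρ = max(3, 5) = 5.
Therefore ρ = 5.

Order ρ = 5.


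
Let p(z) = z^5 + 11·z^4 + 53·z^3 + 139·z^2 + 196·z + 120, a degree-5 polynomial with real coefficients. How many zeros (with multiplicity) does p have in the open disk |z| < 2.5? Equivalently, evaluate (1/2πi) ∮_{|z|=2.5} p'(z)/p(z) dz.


The zeros of p are: (-2 + 2i), (-2 - 2i), -3, (-2 + 1i), (-2 - 1i).
Their magnitudes are: 2.828, 2.828, 3, 2.236, 2.236.
Zeros with |z| < R = 2.5: (-2 + 1i), (-2 - 1i).
Count = 2.
By the argument principle, (1/2πi) ∮_{|z|=R} p'(z)/p(z) dz equals exactly this count.

Number of zeros inside |z| < 2.5: 2.


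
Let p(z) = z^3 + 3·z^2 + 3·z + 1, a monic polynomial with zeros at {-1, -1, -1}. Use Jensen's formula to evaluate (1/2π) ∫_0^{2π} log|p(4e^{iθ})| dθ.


Zeros: -1, -1, -1; r = 4.
Inside |z| < r: -1, -1, -1. Outside (|z| ≥ r): ∅.
p(0) = 1, so log|p(0)| = log(1) = 0.0000.
Apply Jensen: I(r) = log|p(0)| + Σ_k log(r/|z_k|), summed over zeros inside |z| < r.
  log(r/|z_k|) for z_k = -1: log(4/1) = 1.3863
  log(r/|z_k|) for z_k = -1: log(4/1) = 1.3863
  log(r/|z_k|) for z_k = -1: log(4/1) = 1.3863
Sum over inside zeros: 4.1589.
I(r) = log|p(0)| + (inside sum) = 0.0000 + 4.1589 = 4.1589.
Closed form (all zeros inside, monic): I(r) = n·log(r) = 3·log(4) = 4.1589. ✓

I(r) ≈ 4.1589.


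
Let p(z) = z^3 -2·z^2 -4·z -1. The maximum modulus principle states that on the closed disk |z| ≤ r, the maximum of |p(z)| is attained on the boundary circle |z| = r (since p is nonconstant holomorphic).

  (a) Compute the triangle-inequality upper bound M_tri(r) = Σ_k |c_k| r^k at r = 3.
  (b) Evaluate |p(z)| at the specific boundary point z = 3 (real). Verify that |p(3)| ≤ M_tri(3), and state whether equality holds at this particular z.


Coefficients: c_0 = -1, c_1 = -4, c_2 = -2, c_3 = 1. Radius r = 3.
Part (a). Triangle bound: M_tri(r) = Σ_k |c_k| r^k
  = |-1|·3^0 + |-4|·3^1 + |-2|·3^2 + |1|·3^3
  = 1 + 12 + 18 + 27 = 58.
This bounds M(r) := max_{|z|=r} |p(z)| from above; equality holds iff all terms c_k z^k can be made to align in phase at a single z on |z|=r.
Part (b). At z = 3 (real, on the circle |z| = r):
  p(3) = (-1)·3^0 + (-4)·3^1 + (-2)·3^2 + (1)·3^3 = -4.
  |p(3)| = 4.
Check: |p(3)| = 4 ≤ 58 = M_tri(3). ✓ Equality does not hold at z = 3 (the coefficients have mixed signs, so the terms do not all align in phase there).

M_tri(3) = 58; |p(3)| = 4; equality at z=3: no.


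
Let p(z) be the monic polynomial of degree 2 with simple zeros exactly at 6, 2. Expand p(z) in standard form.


The polynomial is p(z) = ∏_{α ∈ S} (z − α), where S = {6, 2}.
Expanding the product yields: p(z) = z^2 -8·z + 12.
The resulting polynomial has degree 2 and real coefficients as required.

p(z) = z^2 -8·z + 12.


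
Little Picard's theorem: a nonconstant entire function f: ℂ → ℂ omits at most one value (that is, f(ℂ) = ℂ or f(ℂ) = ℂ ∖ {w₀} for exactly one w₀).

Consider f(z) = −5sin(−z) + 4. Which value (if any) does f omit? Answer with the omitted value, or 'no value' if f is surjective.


Little Picard bounds the complement of f(ℂ) to at most one point.
sin is entire and surjective onto ℂ: for every w ∈ ℂ, sin(ζ) = w has a solution ζ ∈ ℂ (e.g., via the complex inverse arcsin). With ζ = −z this gives z = ζ/(-1). Then -5·sin(−z) takes every value in -5·ℂ = ℂ, and adding 4 is a bijection of ℂ. So f is surjective and omits no value. (Note: only on the real line is sin bounded by [−1, 1].)

Omitted value: no value.


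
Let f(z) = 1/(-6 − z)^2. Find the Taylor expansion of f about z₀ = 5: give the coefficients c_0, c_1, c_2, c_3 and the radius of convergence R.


Let w = z − z₀, so z = z₀ + w.
Then -6 − z = -6 − (z₀ + w) = (-6 − z₀) − w = -11 − w.
f(z) = 1/(-11 − w)^2 = (1/(-11)^2) · (1 − w/(-11))^{−2}.
By the binomial series (1−u)^{−2} = Σ_{n≥0} C(n+1, 1) u^n for |u|<1, with u = w/(-11):
  c_n = C(n+1, 1) / (-11)^(n+2).
  c_0 = 1/(-11)^2 = 1/121.
  c_1 = 2/(-11)^3 = -2/1331.
  c_2 = 3/(-11)^4 = 3/14641.
  c_3 = 4/(-11)^5 = -4/161051.
The series is valid for |w/d| < 1, i.e. |z − z₀| < |d|.
Radius of convergence: R = |-6 − z₀| = |-11| = 11 (distance from z₀ to the singularity z = -6).

c_0 = 1/121, c_1 = -2/1331, c_2 = 3/14641, c_3 = -4/161051; R = 11.


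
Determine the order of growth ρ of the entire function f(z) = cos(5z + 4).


cos(w) is a linear combination of e^{iw} and e^{−iw} (or e^w, e^{−w} in the hyperbolic case), so |cos(w)| ≤ e^{|w|}. With w = 5z + 4, |w| ≤ 5|z| + 4 = 5r + 4 on |z| = r, giving M(r) ≤ e^{5r + 4}, so ρ ≤ 1. On a suitable ray (z = it for sin/cos; z = t for sinh/cosh, t real → ∞), |cos(5z + 4)| grows like e^{5|t|}/2, so ρ ≥ 1. Hence ρ = 1.
Therefore ρ = 1.

Order ρ = 1.


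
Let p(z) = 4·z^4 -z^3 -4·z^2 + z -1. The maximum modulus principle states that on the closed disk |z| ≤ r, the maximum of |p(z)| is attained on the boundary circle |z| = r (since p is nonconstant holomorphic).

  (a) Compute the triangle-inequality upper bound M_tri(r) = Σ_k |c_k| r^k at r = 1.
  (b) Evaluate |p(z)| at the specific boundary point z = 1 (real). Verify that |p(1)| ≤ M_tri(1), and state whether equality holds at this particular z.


Coefficients: c_0 = -1, c_1 = 1, c_2 = -4, c_3 = -1, c_4 = 4. Radius r = 1.
Part (a). Triangle bound: M_tri(r) = Σ_k |c_k| r^k
  = |-1|·1^0 + |1|·1^1 + |-4|·1^2 + |-1|·1^3 + |4|·1^4
  = 1 + 1 + 4 + 1 + 4 = 11.
This bounds M(r) := max_{|z|=r} |p(z)| from above; equality holds iff all terms c_k z^k can be made to align in phase at a single z on |z|=r.
Part (b). At z = 1 (real, on the circle |z| = r):
  p(1) = (-1)·1^0 + (1)·1^1 + (-4)·1^2 + (-1)·1^3 + (4)·1^4 = -1.
  |p(1)| = 1.
Check: |p(1)| = 1 ≤ 11 = M_tri(1). ✓ Equality does not hold at z = 1 (the coefficients have mixed signs, so the terms do not all align in phase there).

M_tri(1) = 11; |p(1)| = 1; equality at z=1: no.


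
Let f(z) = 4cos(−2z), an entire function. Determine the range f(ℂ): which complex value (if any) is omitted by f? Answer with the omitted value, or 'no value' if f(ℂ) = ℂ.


Little Picard bounds the complement of f(ℂ) to at most one point.
cos is entire and surjective onto ℂ: for every w ∈ ℂ, cos(ζ) = w has a solution ζ ∈ ℂ (e.g., via the complex inverse arccos). With ζ = −2z this gives z = ζ/(-2). Then 4·cos(−2z) takes every value in 4·ℂ = ℂ, and adding 0 is a bijection of ℂ. So f is surjective and omits no value. (Note: only on the real line is cos bounded by [−1, 1].)

Omitted value: no value.


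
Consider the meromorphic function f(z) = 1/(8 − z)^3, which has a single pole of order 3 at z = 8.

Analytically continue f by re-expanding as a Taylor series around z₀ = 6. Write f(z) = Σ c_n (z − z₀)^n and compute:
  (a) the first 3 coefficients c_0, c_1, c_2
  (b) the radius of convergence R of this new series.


Let w = z − z₀, so z = z₀ + w.
Then 8 − z = 8 − (z₀ + w) = (8 − z₀) − w = 2 − w.
f(z) = 1/(2 − w)^3 = (1/(2)^3) · (1 − w/(2))^{−3}.
By the binomial series (1−u)^{−3} = Σ_{n≥0} C(n+2, 2) u^n for |u|<1, with u = w/(2):
  c_n = C(n+2, 2) / (2)^(n+3).
  c_0 = 1/(2)^3 = 1/8.
  c_1 = 3/(2)^4 = 3/16.
  c_2 = 6/(2)^5 = 3/16.
The series is valid for |w/d| < 1, i.e. |z − z₀| < |d|.
Radius of convergence: R = |8 − z₀| = |2| = 2 (distance from z₀ to the singularity z = 8).

c_0 = 1/8, c_1 = 3/16, c_2 = 3/16; R = 2.


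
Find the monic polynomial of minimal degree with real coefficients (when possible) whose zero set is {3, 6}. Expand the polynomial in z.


The polynomial is p(z) = ∏_{α ∈ S} (z − α), where S = {3, 6}.
Expanding the product yields: p(z) = z^2 -9·z + 18.
The resulting polynomial has degree 2 and real coefficients as required.

p(z) = z^2 -9·z + 18.


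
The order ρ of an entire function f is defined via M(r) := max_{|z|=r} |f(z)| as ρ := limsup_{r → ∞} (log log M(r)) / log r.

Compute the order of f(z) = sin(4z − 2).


sin(w) is a linear combination of e^{iw} and e^{−iw} (or e^w, e^{−w} in the hyperbolic case), so |sin(w)| ≤ e^{|w|}. With w = 4z − 2, |w| ≤ 4|z| + 2 = 4r + 2 on |z| = r, giving M(r) ≤ e^{4r + 2}, so ρ ≤ 1. On a suitable ray (z = it for sin/cos; z = t for sinh/cosh, t real → ∞), |sin(4z − 2)| grows like e^{4|t|}/2, so ρ ≥ 1. Hence ρ = 1.
Therefore ρ = 1.

Order ρ = 1.


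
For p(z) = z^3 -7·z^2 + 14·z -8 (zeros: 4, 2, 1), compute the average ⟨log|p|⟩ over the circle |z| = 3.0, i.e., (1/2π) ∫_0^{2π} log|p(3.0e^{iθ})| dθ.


Zeros: 1, 2, 4; r = 3.0.
Inside |z| < r: 1, 2. Outside (|z| ≥ r): 4.
p(0) = -8, so log|p(0)| = log(8) = 2.0794.
Apply Jensen: I(r) = log|p(0)| + Σ_k log(r/|z_k|), summed over zeros inside |z| < r.
  log(r/|z_k|) for z_k = 2: log(3.0/2) = 0.4055
  log(r/|z_k|) for z_k = 1: log(3.0/1) = 1.0986
  Outside zeros (4) contribute nothing to the Jensen sum.
Sum over inside zeros: 1.5041.
I(r) = log|p(0)| + (inside sum) = 2.0794 + 1.5041 = 3.5835.
Note: since some zeros are outside |z| ≤ r, the simplified n·log(r) form does NOT apply — only the inside zeros contribute.

I(r) ≈ 3.5835.


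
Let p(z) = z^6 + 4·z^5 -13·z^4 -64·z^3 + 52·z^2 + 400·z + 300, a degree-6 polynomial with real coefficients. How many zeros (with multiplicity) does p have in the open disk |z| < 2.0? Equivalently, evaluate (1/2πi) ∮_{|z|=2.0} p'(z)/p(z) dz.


The zeros of p are: -3, (-3 + 1i), (-3 - 1i), (3 + 1i), (3 - 1i), -1.
Their magnitudes are: 3, 3.162, 3.162, 3.162, 3.162, 1.
Zeros with |z| < R = 2.0: -1.
Count = 1.
By the argument principle, (1/2πi) ∮_{|z|=R} p'(z)/p(z) dz equals exactly this count.

Number of zeros inside |z| < 2.0: 1.


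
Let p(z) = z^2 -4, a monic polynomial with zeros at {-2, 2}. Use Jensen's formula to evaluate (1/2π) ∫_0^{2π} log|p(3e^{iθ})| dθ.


Zeros: -2, 2; r = 3.
Inside |z| < r: -2, 2. Outside (|z| ≥ r): ∅.
p(0) = -4, so log|p(0)| = log(4) = 1.3863.
Apply Jensen: I(r) = log|p(0)| + Σ_k log(r/|z_k|), summed over zeros inside |z| < r.
  log(r/|z_k|) for z_k = -2: log(3/2) = 0.4055
  log(r/|z_k|) for z_k = 2: log(3/2) = 0.4055
Sum over inside zeros: 0.8109.
I(r) = log|p(0)| + (inside sum) = 1.3863 + 0.8109 = 2.1972.
Closed form (all zeros inside, monic): I(r) = n·log(r) = 2·log(3) = 2.1972. ✓

I(r) ≈ 2.1972.


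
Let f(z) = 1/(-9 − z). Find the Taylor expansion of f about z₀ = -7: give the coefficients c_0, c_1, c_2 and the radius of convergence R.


Let w = z − z₀, so z = z₀ + w.
Then -9 − z = -9 − (z₀ + w) = (-9 − z₀) − w = -2 − w.
f(z) = 1/(-2 − w) = (1/(-2)) · 1/(1 − w/(-2)) = Σ_{n≥0} w^n / (-2)^(n+1).
So c_n = 1/(-2)^(n+1):
  c_0 = 1/(-2)^1 = -1/2.
  c_1 = 1/(-2)^2 = 1/4.
  c_2 = 1/(-2)^3 = -1/8.
The series is valid for |w/d| < 1, i.e. |z − z₀| < |d|.
Radius of convergence: R = |-9 − z₀| = |-2| = 2 (distance from z₀ to the singularity z = -9).

c_0 = -1/2, c_1 = 1/4, c_2 = -1/8; R = 2.


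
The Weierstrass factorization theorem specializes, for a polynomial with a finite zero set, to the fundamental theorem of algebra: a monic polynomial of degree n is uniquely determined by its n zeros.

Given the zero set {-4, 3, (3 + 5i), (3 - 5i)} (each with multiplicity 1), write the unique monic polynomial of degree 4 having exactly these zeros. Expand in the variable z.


The polynomial is p(z) = ∏_{α ∈ S} (z − α), where S = {-4, 3, (3 + 5i), (3 - 5i)}.
Expanding the product yields: p(z) = z^4 -5·z^3 + 16·z^2 + 106·z -408.
Note conjugate pairs combine to real quadratics: (z − (3+5i))(z − (3−5i)) = z² − 6z + 34.
The resulting polynomial has degree 4 and real coefficients as required.

p(z) = z^4 -5·z^3 + 16·z^2 + 106·z -408.


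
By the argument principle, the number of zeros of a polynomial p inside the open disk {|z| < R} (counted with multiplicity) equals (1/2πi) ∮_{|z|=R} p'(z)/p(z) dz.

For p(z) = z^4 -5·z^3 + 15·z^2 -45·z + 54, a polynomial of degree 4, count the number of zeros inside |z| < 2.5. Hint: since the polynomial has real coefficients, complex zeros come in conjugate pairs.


The zeros of p are: (0 + 3i), (0 - 3i), 2, 3.
Their magnitudes are: 3, 3, 2, 3.
Zeros with |z| < R = 2.5: 2.
Count = 1.
By the argument principle, (1/2πi) ∮_{|z|=R} p'(z)/p(z) dz equals exactly this count.

Number of zeros inside |z| < 2.5: 1.


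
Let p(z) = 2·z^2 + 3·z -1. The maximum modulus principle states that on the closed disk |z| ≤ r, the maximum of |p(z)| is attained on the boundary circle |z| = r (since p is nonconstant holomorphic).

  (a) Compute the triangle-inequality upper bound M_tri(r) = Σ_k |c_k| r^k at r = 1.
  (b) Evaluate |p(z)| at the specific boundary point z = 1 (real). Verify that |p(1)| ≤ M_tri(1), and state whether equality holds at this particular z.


Coefficients: c_0 = -1, c_1 = 3, c_2 = 2. Radius r = 1.
Part (a). Triangle bound: M_tri(r) = Σ_k |c_k| r^k
  = |-1|·1^0 + |3|·1^1 + |2|·1^2
  = 1 + 3 + 2 = 6.
This bounds M(r) := max_{|z|=r} |p(z)| from above; equality holds iff all terms c_k z^k can be made to align in phase at a single z on |z|=r.
Part (b). At z = 1 (real, on the circle |z| = r):
  p(1) = (-1)·1^0 + (3)·1^1 + (2)·1^2 = 4.
  |p(1)| = 4.
Check: |p(1)| = 4 ≤ 6 = M_tri(1). ✓ Equality does not hold at z = 1 (the coefficients have mixed signs, so the terms do not all align in phase there).

M_tri(1) = 6; |p(1)| = 4; equality at z=1: no.


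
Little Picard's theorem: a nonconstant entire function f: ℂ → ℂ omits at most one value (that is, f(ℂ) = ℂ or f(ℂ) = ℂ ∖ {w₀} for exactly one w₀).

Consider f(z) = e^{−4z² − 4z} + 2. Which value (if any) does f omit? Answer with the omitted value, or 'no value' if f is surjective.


Little Picard bounds the complement of f(ℂ) to at most one point.
The exponent g(z) = −4z² − 4z is a nonconstant polynomial, hence surjective onto ℂ. So e^{g(z)} takes every value in {e^w : w ∈ ℂ} = ℂ ∖ {0}. Adding 2 shifts the range to ℂ ∖ {2}. f omits exactly 2.

Omitted value: 2.


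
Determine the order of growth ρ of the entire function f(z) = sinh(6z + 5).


sinh(w) is a linear combination of e^{iw} and e^{−iw} (or e^w, e^{−w} in the hyperbolic case), so |sinh(w)| ≤ e^{|w|}. With w = 6z + 5, |w| ≤ 6|z| + 5 = 6r + 5 on |z| = r, giving M(r) ≤ e^{6r + 5}, so ρ ≤ 1. On a suitable ray (z = it for sin/cos; z = t for sinh/cosh, t real → ∞), |sinh(6z + 5)| grows like e^{6|t|}/2, so ρ ≥ 1. Hence ρ = 1.
Therefore ρ = 1.

Order ρ = 1.


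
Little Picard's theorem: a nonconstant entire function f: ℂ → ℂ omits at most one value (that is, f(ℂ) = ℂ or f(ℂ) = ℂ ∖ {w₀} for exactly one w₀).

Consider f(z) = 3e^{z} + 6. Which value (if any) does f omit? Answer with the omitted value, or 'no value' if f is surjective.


Little Picard bounds the complement of f(ℂ) to at most one point.
e^{z} is never zero on ℂ, so 3·e^{z} takes every value in ℂ ∖ {0}. Adding 6 shifts the range to ℂ ∖ {6}. Thus f omits exactly the value 6.

Omitted value: 6.


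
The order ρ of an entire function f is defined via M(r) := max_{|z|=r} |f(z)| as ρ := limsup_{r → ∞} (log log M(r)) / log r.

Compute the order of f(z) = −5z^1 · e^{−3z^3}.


M(r) = max_{|z|=r} |-5|·|z|^1·|e^{−3z^3}| = 5·r^1 · e^{3r^3} (the factors attain their maxima compatibly on |z|=r). Then log M(r) = log 5 + 1·log r + 3r^3, dominated by the last term, so log log M(r) ~ 3·log r. The polynomial factor -5z^1 contributes only a log r term and does not affect the order. ρ = 3.
Therefore ρ = 3.

Order ρ = 3.


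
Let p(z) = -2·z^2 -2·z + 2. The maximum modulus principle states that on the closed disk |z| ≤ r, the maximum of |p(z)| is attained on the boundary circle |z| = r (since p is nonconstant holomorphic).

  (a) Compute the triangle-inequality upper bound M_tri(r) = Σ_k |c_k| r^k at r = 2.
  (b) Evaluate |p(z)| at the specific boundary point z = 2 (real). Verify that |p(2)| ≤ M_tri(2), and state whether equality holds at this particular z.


Coefficients: c_0 = 2, c_1 = -2, c_2 = -2. Radius r = 2.
Part (a). Triangle bound: M_tri(r) = Σ_k |c_k| r^k
  = |2|·2^0 + |-2|·2^1 + |-2|·2^2
  = 2 + 4 + 8 = 14.
This bounds M(r) := max_{|z|=r} |p(z)| from above; equality holds iff all terms c_k z^k can be made to align in phase at a single z on |z|=r.
Part (b). At z = 2 (real, on the circle |z| = r):
  p(2) = (2)·2^0 + (-2)·2^1 + (-2)·2^2 = -10.
  |p(2)| = 10.
Check: |p(2)| = 10 ≤ 14 = M_tri(2). ✓ Equality does not hold at z = 2 (the coefficients have mixed signs, so the terms do not all align in phase there).

M_tri(2) = 14; |p(2)| = 10; equality at z=2: no.


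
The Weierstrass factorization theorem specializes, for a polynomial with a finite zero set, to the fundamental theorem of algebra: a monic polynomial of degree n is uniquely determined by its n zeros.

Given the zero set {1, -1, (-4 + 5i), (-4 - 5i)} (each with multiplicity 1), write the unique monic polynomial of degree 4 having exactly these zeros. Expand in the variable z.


The polynomial is p(z) = ∏_{α ∈ S} (z − α), where S = {1, -1, (-4 + 5i), (-4 - 5i)}.
Expanding the product yields: p(z) = z^4 + 8·z^3 + 40·z^2 -8·z -41.
Note conjugate pairs combine to real quadratics: (z − (-4+5i))(z − (-4−5i)) = z² + 8z + 41.
The resulting polynomial has degree 4 and real coefficients as required.

p(z) = z^4 + 8·z^3 + 40·z^2 -8·z -41.


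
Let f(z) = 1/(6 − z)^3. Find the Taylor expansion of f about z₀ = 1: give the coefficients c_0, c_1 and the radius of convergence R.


Let w = z − z₀, so z = z₀ + w.
Then 6 − z = 6 − (z₀ + w) = (6 − z₀) − w = 5 − w.
f(z) = 1/(5 − w)^3 = (1/(5)^3) · (1 − w/(5))^{−3}.
By the binomial series (1−u)^{−3} = Σ_{n≥0} C(n+2, 2) u^n for |u|<1, with u = w/(5):
  c_n = C(n+2, 2) / (5)^(n+3).
  c_0 = 1/(5)^3 = 1/125.
  c_1 = 3/(5)^4 = 3/625.
The series is valid for |w/d| < 1, i.e. |z − z₀| < |d|.
Radius of convergence: R = |6 − z₀| = |5| = 5 (distance from z₀ to the singularity z = 6).

c_0 = 1/125, c_1 = 3/625; R = 5.


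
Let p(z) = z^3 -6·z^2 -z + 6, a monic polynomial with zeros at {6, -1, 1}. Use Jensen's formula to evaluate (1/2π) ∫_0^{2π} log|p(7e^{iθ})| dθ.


Zeros: -1, 1, 6; r = 7.
Inside |z| < r: -1, 1, 6. Outside (|z| ≥ r): ∅.
p(0) = 6, so log|p(0)| = log(6) = 1.7918.
Apply Jensen: I(r) = log|p(0)| + Σ_k log(r/|z_k|), summed over zeros inside |z| < r.
  log(r/|z_k|) for z_k = 6: log(7/6) = 0.1542
  log(r/|z_k|) for z_k = -1: log(7/1) = 1.9459
  log(r/|z_k|) for z_k = 1: log(7/1) = 1.9459
Sum over inside zeros: 4.0460.
I(r) = log|p(0)| + (inside sum) = 1.7918 + 4.0460 = 5.8377.
Closed form (all zeros inside, monic): I(r) = n·log(r) = 3·log(7) = 5.8377. ✓

I(r) ≈ 5.8377.


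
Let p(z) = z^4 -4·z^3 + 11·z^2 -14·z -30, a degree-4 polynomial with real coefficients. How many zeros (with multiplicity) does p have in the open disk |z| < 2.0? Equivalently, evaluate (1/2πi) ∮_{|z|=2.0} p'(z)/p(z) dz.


The zeros of p are: 3, -1, (1 + 3i), (1 - 3i).
Their magnitudes are: 3, 1, 3.162, 3.162.
Zeros with |z| < R = 2.0: -1.
Count = 1.
By the argument principle, (1/2πi) ∮_{|z|=R} p'(z)/p(z) dz equals exactly this count.

Number of zeros inside |z| < 2.0: 1.


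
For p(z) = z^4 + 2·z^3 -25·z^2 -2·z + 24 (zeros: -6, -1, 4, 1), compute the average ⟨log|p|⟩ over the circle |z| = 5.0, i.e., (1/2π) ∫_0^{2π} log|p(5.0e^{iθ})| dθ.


Zeros: -6, -1, 1, 4; r = 5.0.
Inside |z| < r: -1, 1, 4. Outside (|z| ≥ r): -6.
p(0) = 24, so log|p(0)| = log(24) = 3.1781.
Apply Jensen: I(r) = log|p(0)| + Σ_k log(r/|z_k|), summed over zeros inside |z| < r.
  log(r/|z_k|) for z_k = -1: log(5.0/1) = 1.6094
  log(r/|z_k|) for z_k = 4: log(5.0/4) = 0.2231
  log(r/|z_k|) for z_k = 1: log(5.0/1) = 1.6094
  Outside zeros (-6) contribute nothing to the Jensen sum.
Sum over inside zeros: 3.4420.
I(r) = log|p(0)| + (inside sum) = 3.1781 + 3.4420 = 6.6201.
Note: since some zeros are outside |z| ≤ r, the simplified n·log(r) form does NOT apply — only the inside zeros contribute.

I(r) ≈ 6.6201.


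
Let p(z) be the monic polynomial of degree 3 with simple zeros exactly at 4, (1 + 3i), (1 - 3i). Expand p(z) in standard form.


The polynomial is p(z) = ∏_{α ∈ S} (z − α), where S = {4, (1 + 3i), (1 - 3i)}.
Expanding the product yields: p(z) = z^3 -6·z^2 + 18·z -40.
Note conjugate pairs combine to real quadratics: (z − (1+3i))(z − (1−3i)) = z² − 2z + 10.
The resulting polynomial has degree 3 and real coefficients as required.

p(z) = z^3 -6·z^2 + 18·z -40.


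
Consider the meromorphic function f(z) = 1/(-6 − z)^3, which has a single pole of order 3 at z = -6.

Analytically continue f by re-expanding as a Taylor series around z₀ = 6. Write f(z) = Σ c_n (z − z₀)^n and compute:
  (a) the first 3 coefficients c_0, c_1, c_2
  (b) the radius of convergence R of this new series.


Let w = z − z₀, so z = z₀ + w.
Then -6 − z = -6 − (z₀ + w) = (-6 − z₀) − w = -12 − w.
f(z) = 1/(-12 − w)^3 = (1/(-12)^3) · (1 − w/(-12))^{−3}.
By the binomial series (1−u)^{−3} = Σ_{n≥0} C(n+2, 2) u^n for |u|<1, with u = w/(-12):
  c_n = C(n+2, 2) / (-12)^(n+3).
  c_0 = 1/(-12)^3 = -1/1728.
  c_1 = 3/(-12)^4 = 1/6912.
  c_2 = 6/(-12)^5 = -1/41472.
The series is valid for |w/d| < 1, i.e. |z − z₀| < |d|.
Radius of convergence: R = |-6 − z₀| = |-12| = 12 (distance from z₀ to the singularity z = -6).

c_0 = -1/1728, c_1 = 1/6912, c_2 = -1/41472; R = 12.


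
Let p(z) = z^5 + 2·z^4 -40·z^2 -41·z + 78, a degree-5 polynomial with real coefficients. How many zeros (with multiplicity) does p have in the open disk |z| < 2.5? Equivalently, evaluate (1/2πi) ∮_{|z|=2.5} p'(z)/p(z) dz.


The zeros of p are: 3, 1, (-2 + 3i), (-2 - 3i), -2.
Their magnitudes are: 3, 1, 3.606, 3.606, 2.
Zeros with |z| < R = 2.5: 1, -2.
Count = 2.
By the argument principle, (1/2πi) ∮_{|z|=R} p'(z)/p(z) dz equals exactly this count.

Number of zeros inside |z| < 2.5: 2.


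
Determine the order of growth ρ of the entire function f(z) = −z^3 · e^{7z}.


M(r) = max_{|z|=r} |-1|·|z|^3·|e^{7z}| = 1·r^3 · e^{7r^1} (the factors attain their maxima compatibly on |z|=r). Then log M(r) = log 1 + 3·log r + 7r^1, dominated by the last term, so log log M(r) ~ 1·log r. The polynomial factor -1z^3 contributes only a log r term and does not affect the order. ρ = 1.
Therefore ρ = 1.

Order ρ = 1.


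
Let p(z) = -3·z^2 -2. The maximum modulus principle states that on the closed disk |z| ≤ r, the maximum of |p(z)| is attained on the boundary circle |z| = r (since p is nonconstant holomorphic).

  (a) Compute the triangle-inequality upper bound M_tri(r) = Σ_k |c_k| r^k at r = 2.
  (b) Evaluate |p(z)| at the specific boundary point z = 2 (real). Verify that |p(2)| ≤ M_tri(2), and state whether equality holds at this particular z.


Coefficients: c_0 = -2, c_1 = 0, c_2 = -3. Radius r = 2.
Part (a). Triangle bound: M_tri(r) = Σ_k |c_k| r^k
  = |-2|·2^0 + |0|·2^1 + |-3|·2^2
  = 2 + 0 + 12 = 14.
This bounds M(r) := max_{|z|=r} |p(z)| from above; equality holds iff all terms c_k z^k can be made to align in phase at a single z on |z|=r.
Part (b). At z = 2 (real, on the circle |z| = r):
  p(2) = (-2)·2^0 + (0)·2^1 + (-3)·2^2 = -14.
  |p(2)| = 14.
Since all nonzero coefficients share the same sign, |p(2)| = 14 = M_tri(2); the triangle bound is attained at z = 2, so in fact M(r) = 14.

M_tri(2) = 14; |p(2)| = 14; equality at z=2: yes.


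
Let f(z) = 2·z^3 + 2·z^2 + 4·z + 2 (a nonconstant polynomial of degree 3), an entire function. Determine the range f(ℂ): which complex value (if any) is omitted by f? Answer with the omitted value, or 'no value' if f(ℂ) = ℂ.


Little Picard bounds the complement of f(ℂ) to at most one point.
For every w ∈ ℂ, the equation p(z) − w = 0 is a nonconstant polynomial in z and hence has at least one root by the fundamental theorem of algebra. So p is surjective onto ℂ, omitting no value.

Omitted value: no value.


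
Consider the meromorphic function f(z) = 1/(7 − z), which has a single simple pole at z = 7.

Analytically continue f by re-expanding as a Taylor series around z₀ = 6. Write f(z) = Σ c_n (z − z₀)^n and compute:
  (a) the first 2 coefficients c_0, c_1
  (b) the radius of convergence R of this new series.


Let w = z − z₀, so z = z₀ + w.
Then 7 − z = 7 − (z₀ + w) = (7 − z₀) − w = 1 − w.
f(z) = 1/(1 − w) = (1/(1)) · 1/(1 − w/(1)) = Σ_{n≥0} w^n / (1)^(n+1).
So c_n = 1/(1)^(n+1):
  c_0 = 1/(1)^1 = 1.
  c_1 = 1/(1)^2 = 1.
The series is valid for |w/d| < 1, i.e. |z − z₀| < |d|.
Radius of convergence: R = |7 − z₀| = |1| = 1 (distance from z₀ to the singularity z = 7).

c_0 = 1, c_1 = 1; R = 1.


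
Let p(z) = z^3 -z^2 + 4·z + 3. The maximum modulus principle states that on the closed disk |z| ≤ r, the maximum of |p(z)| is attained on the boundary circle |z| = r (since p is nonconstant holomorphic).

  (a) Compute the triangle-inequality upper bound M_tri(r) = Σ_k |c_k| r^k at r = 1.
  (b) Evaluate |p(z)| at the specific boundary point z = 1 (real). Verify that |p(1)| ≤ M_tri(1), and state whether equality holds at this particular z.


Coefficients: c_0 = 3, c_1 = 4, c_2 = -1, c_3 = 1. Radius r = 1.
Part (a). Triangle bound: M_tri(r) = Σ_k |c_k| r^k
  = |3|·1^0 + |4|·1^1 + |-1|·1^2 + |1|·1^3
  = 3 + 4 + 1 + 1 = 9.
This bounds M(r) := max_{|z|=r} |p(z)| from above; equality holds iff all terms c_k z^k can be made to align in phase at a single z on |z|=r.
Part (b). At z = 1 (real, on the circle |z| = r):
  p(1) = (3)·1^0 + (4)·1^1 + (-1)·1^2 + (1)·1^3 = 7.
  |p(1)| = 7.
Check: |p(1)| = 7 ≤ 9 = M_tri(1). ✓ Equality does not hold at z = 1 (the coefficients have mixed signs, so the terms do not all align in phase there).

M_tri(1) = 9; |p(1)| = 7; equality at z=1: no.


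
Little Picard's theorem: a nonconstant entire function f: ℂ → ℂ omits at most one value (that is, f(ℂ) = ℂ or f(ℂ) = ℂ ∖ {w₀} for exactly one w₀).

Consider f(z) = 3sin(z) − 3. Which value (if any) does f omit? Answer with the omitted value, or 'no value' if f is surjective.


Little Picard bounds the complement of f(ℂ) to at most one point.
sin is entire and surjective onto ℂ: for every w ∈ ℂ, sin(ζ) = w has a solution ζ ∈ ℂ (e.g., via the complex inverse arcsin). With ζ = z this gives z = ζ/(1). Then 3·sin(z) takes every value in 3·ℂ = ℂ, and adding -3 is a bijection of ℂ. So f is surjective and omits no value. (Note: only on the real line is sin bounded by [−1, 1].)

Omitted value: no value.


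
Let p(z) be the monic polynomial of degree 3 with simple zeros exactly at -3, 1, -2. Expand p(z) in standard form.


The polynomial is p(z) = ∏_{α ∈ S} (z − α), where S = {-3, 1, -2}.
Expanding the product yields: p(z) = z^3 + 4·z^2 + z -6.
The resulting polynomial has degree 3 and real coefficients as required.

p(z) = z^3 + 4·z^2 + z -6.


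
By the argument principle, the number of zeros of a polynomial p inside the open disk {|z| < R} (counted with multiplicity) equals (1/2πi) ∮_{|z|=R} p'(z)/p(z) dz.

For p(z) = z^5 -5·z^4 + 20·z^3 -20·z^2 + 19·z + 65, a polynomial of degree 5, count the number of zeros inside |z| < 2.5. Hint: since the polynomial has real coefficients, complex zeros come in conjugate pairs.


The zeros of p are: (1 + 2i), (1 - 2i), -1, (2 + 3i), (2 - 3i).
Their magnitudes are: 2.236, 2.236, 1, 3.606, 3.606.
Zeros with |z| < R = 2.5: (1 + 2i), (1 - 2i), -1.
Count = 3.
By the argument principle, (1/2πi) ∮_{|z|=R} p'(z)/p(z) dz equals exactly this count.

Number of zeros inside |z| < 2.5: 3.


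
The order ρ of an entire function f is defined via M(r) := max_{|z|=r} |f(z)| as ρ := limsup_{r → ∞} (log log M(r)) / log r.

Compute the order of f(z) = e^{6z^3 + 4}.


|e^{6z^3 + 4}| = e^{Re(6·z^3) + 4} ≤ e^{6|z|^3 + 4} = e^{6r^3 + 4} on |z| = r, so ρ ≤ 3. Choosing z on |z|=r so that 6·z^3 is real positive (always possible by picking arg z appropriately) gives |f(z)| = e^{6r^3 + 4}, matching the bound. The additive constant 4 does not affect log log M(r) ~ 3·log r. Hence ρ = 3.
Therefore ρ = 3.

Order ρ = 3.


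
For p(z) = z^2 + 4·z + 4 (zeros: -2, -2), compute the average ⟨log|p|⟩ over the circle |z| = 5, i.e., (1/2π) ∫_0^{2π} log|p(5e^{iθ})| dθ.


Zeros: -2, -2; r = 5.
Inside |z| < r: -2, -2. Outside (|z| ≥ r): ∅.
p(0) = 4, so log|p(0)| = log(4) = 1.3863.
Apply Jensen: I(r) = log|p(0)| + Σ_k log(r/|z_k|), summed over zeros inside |z| < r.
  log(r/|z_k|) for z_k = -2: log(5/2) = 0.9163
  log(r/|z_k|) for z_k = -2: log(5/2) = 0.9163
Sum over inside zeros: 1.8326.
I(r) = log|p(0)| + (inside sum) = 1.3863 + 1.8326 = 3.2189.
Closed form (all zeros inside, monic): I(r) = n·log(r) = 2·log(5) = 3.2189. ✓

I(r) ≈ 3.2189.


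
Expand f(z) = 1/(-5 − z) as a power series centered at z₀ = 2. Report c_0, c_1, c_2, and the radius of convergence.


Let w = z − z₀, so z = z₀ + w.
Then -5 − z = -5 − (z₀ + w) = (-5 − z₀) − w = -7 − w.
f(z) = 1/(-7 − w) = (1/(-7)) · 1/(1 − w/(-7)) = Σ_{n≥0} w^n / (-7)^(n+1).
So c_n = 1/(-7)^(n+1):
  c_0 = 1/(-7)^1 = -1/7.
  c_1 = 1/(-7)^2 = 1/49.
  c_2 = 1/(-7)^3 = -1/343.
The series is valid for |w/d| < 1, i.e. |z − z₀| < |d|.
Radius of convergence: R = |-5 − z₀| = |-7| = 7 (distance from z₀ to the singularity z = -5).

c_0 = -1/7, c_1 = 1/49, c_2 = -1/343; R = 7.


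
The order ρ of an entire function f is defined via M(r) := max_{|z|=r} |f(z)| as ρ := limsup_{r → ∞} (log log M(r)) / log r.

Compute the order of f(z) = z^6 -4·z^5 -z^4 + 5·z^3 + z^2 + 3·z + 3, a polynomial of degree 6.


|f(z)| ≤ Σ|c_k|·r^k = O(r^6) as r → ∞. Polynomial growth is O(e^{r^ε}) for every ε > 0 (since r^6/e^{r^ε} → 0), so ρ ≤ ε for all ε > 0, i.e. ρ = 0. Every nonconstant polynomial has order 0.
Therefore ρ = 0.

Order ρ = 0.


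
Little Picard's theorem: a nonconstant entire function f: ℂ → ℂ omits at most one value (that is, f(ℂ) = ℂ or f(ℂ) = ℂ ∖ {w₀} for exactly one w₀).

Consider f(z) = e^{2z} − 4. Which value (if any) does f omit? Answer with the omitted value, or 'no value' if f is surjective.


Little Picard bounds the complement of f(ℂ) to at most one point.
e^{2z} is never zero on ℂ, so 1·e^{2z} takes every value in ℂ ∖ {0}. Adding -4 shifts the range to ℂ ∖ {-4}. Thus f omits exactly the value -4.

Omitted value: -4.


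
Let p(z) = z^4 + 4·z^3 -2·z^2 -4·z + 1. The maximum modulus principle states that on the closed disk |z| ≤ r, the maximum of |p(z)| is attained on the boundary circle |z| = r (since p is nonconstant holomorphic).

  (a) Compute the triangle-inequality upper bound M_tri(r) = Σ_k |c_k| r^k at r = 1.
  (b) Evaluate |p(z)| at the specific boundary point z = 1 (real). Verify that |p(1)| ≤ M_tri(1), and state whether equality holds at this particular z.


Coefficients: c_0 = 1, c_1 = -4, c_2 = -2, c_3 = 4, c_4 = 1. Radius r = 1.
Part (a). Triangle bound: M_tri(r) = Σ_k |c_k| r^k
  = |1|·1^0 + |-4|·1^1 + |-2|·1^2 + |4|·1^3 + |1|·1^4
  = 1 + 4 + 2 + 4 + 1 = 12.
This bounds M(r) := max_{|z|=r} |p(z)| from above; equality holds iff all terms c_k z^k can be made to align in phase at a single z on |z|=r.
Part (b). At z = 1 (real, on the circle |z| = r):
  p(1) = (1)·1^0 + (-4)·1^1 + (-2)·1^2 + (4)·1^3 + (1)·1^4 = 0.
  |p(1)| = 0.
Check: |p(1)| = 0 ≤ 12 = M_tri(1). ✓ Equality does not hold at z = 1 (the coefficients have mixed signs, so the terms do not all align in phase there).

M_tri(1) = 12; |p(1)| = 0; equality at z=1: no.


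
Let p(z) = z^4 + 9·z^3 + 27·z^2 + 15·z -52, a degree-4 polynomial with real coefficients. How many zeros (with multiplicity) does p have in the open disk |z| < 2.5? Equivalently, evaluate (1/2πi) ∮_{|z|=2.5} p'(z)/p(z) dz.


The zeros of p are: (-3 + 2i), (-3 - 2i), -4, 1.
Their magnitudes are: 3.606, 3.606, 4, 1.
Zeros with |z| < R = 2.5: 1.
Count = 1.
By the argument principle, (1/2πi) ∮_{|z|=R} p'(z)/p(z) dz equals exactly this count.

Number of zeros inside |z| < 2.5: 1.


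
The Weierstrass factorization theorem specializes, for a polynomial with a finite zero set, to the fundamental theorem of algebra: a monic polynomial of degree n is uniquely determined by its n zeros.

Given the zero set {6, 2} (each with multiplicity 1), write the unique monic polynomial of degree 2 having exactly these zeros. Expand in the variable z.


The polynomial is p(z) = ∏_{α ∈ S} (z − α), where S = {6, 2}.
Expanding the product yields: p(z) = z^2 -8·z + 12.
The resulting polynomial has degree 2 and real coefficients as required.

p(z) = z^2 -8·z + 12.


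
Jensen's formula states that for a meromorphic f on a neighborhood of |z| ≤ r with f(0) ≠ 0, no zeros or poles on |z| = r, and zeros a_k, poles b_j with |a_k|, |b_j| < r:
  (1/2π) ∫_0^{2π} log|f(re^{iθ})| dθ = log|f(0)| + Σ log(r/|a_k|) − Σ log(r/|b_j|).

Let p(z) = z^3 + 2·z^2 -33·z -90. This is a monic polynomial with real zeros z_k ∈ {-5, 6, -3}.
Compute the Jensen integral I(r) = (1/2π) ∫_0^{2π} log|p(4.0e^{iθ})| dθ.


Zeros: -5, -3, 6; r = 4.0.
Inside |z| < r: -3. Outside (|z| ≥ r): -5, 6.
p(0) = -90, so log|p(0)| = log(90) = 4.4998.
Apply Jensen: I(r) = log|p(0)| + Σ_k log(r/|z_k|), summed over zeros inside |z| < r.
  log(r/|z_k|) for z_k = -3: log(4.0/3) = 0.2877
  Outside zeros (-5, 6) contribute nothing to the Jensen sum.
Sum over inside zeros: 0.2877.
I(r) = log|p(0)| + (inside sum) = 4.4998 + 0.2877 = 4.7875.
Note: since some zeros are outside |z| ≤ r, the simplified n·log(r) form does NOT apply — only the inside zeros contribute.

I(r) ≈ 4.7875.


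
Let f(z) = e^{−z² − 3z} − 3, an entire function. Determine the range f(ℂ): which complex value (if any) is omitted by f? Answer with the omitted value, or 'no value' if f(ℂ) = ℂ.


Little Picard bounds the complement of f(ℂ) to at most one point.
The exponent g(z) = −z² − 3z is a nonconstant polynomial, hence surjective onto ℂ. So e^{g(z)} takes every value in {e^w : w ∈ ℂ} = ℂ ∖ {0}. Adding -3 shifts the range to ℂ ∖ {-3}. f omits exactly -3.

Omitted value: -3.


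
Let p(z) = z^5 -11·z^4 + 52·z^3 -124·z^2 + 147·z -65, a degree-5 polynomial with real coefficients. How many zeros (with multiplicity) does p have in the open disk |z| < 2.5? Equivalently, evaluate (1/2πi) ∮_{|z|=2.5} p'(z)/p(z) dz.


The zeros of p are: 1, (3 + 2i), (3 - 2i), (2 + 1i), (2 - 1i).
Their magnitudes are: 1, 3.606, 3.606, 2.236, 2.236.
Zeros with |z| < R = 2.5: 1, (2 + 1i), (2 - 1i).
Count = 3.
By the argument principle, (1/2πi) ∮_{|z|=R} p'(z)/p(z) dz equals exactly this count.

Number of zeros inside |z| < 2.5: 3.


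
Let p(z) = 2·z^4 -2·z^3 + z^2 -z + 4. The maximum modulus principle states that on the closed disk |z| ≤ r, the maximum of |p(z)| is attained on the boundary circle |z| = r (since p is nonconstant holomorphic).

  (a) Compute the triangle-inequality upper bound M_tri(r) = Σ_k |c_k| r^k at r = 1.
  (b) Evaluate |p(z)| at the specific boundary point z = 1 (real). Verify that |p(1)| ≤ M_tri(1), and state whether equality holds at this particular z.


Coefficients: c_0 = 4, c_1 = -1, c_2 = 1, c_3 = -2, c_4 = 2. Radius r = 1.
Part (a). Triangle bound: M_tri(r) = Σ_k |c_k| r^k
  = |4|·1^0 + |-1|·1^1 + |1|·1^2 + |-2|·1^3 + |2|·1^4
  = 4 + 1 + 1 + 2 + 2 = 10.
This bounds M(r) := max_{|z|=r} |p(z)| from above; equality holds iff all terms c_k z^k can be made to align in phase at a single z on |z|=r.
Part (b). At z = 1 (real, on the circle |z| = r):
  p(1) = (4)·1^0 + (-1)·1^1 + (1)·1^2 + (-2)·1^3 + (2)·1^4 = 4.
  |p(1)| = 4.
Check: |p(1)| = 4 ≤ 10 = M_tri(1). ✓ Equality does not hold at z = 1 (the coefficients have mixed signs, so the terms do not all align in phase there).

M_tri(1) = 10; |p(1)| = 4; equality at z=1: no.


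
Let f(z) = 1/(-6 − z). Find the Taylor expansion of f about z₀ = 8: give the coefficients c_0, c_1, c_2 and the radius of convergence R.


Let w = z − z₀, so z = z₀ + w.
Then -6 − z = -6 − (z₀ + w) = (-6 − z₀) − w = -14 − w.
f(z) = 1/(-14 − w) = (1/(-14)) · 1/(1 − w/(-14)) = Σ_{n≥0} w^n / (-14)^(n+1).
So c_n = 1/(-14)^(n+1):
  c_0 = 1/(-14)^1 = -1/14.
  c_1 = 1/(-14)^2 = 1/196.
  c_2 = 1/(-14)^3 = -1/2744.
The series is valid for |w/d| < 1, i.e. |z − z₀| < |d|.
Radius of convergence: R = |-6 − z₀| = |-14| = 14 (distance from z₀ to the singularity z = -6).

c_0 = -1/14, c_1 = 1/196, c_2 = -1/2744; R = 14.


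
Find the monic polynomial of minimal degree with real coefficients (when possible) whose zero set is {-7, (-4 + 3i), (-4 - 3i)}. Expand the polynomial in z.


The polynomial is p(z) = ∏_{α ∈ S} (z − α), where S = {-7, (-4 + 3i), (-4 - 3i)}.
Expanding the product yields: p(z) = z^3 + 15·z^2 + 81·z + 175.
Note conjugate pairs combine to real quadratics: (z − (-4+3i))(z − (-4−3i)) = z² + 8z + 25.
The resulting polynomial has degree 3 and real coefficients as required.

p(z) = z^3 + 15·z^2 + 81·z + 175.


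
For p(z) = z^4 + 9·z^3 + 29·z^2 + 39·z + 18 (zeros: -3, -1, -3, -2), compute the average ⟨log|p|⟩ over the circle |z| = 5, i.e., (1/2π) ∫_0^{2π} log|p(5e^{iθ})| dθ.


Zeros: -3, -3, -2, -1; r = 5.
Inside |z| < r: -3, -3, -2, -1. Outside (|z| ≥ r): ∅.
p(0) = 18, so log|p(0)| = log(18) = 2.8904.
Apply Jensen: I(r) = log|p(0)| + Σ_k log(r/|z_k|), summed over zeros inside |z| < r.
  log(r/|z_k|) for z_k = -3: log(5/3) = 0.5108
  log(r/|z_k|) for z_k = -1: log(5/1) = 1.6094
  log(r/|z_k|) for z_k = -3: log(5/3) = 0.5108
  log(r/|z_k|) for z_k = -2: log(5/2) = 0.9163
Sum over inside zeros: 3.5474.
I(r) = log|p(0)| + (inside sum) = 2.8904 + 3.5474 = 6.4378.
Closed form (all zeros inside, monic): I(r) = n·log(r) = 4·log(5) = 6.4378. ✓

I(r) ≈ 6.4378.


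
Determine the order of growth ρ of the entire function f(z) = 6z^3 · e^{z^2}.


M(r) = max_{|z|=r} |6|·|z|^3·|e^{z^2}| = 6·r^3 · e^{1r^2} (the factors attain their maxima compatibly on |z|=r). Then log M(r) = log 6 + 3·log r + 1r^2, dominated by the last term, so log log M(r) ~ 2·log r. The polynomial factor 6z^3 contributes only a log r term and does not affect the order. ρ = 2.
Therefore ρ = 2.

Order ρ = 2.


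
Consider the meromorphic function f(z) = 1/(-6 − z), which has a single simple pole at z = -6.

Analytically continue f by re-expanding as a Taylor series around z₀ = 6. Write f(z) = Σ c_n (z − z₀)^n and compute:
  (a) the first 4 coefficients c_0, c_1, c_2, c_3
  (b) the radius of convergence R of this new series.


Let w = z − z₀, so z = z₀ + w.
Then -6 − z = -6 − (z₀ + w) = (-6 − z₀) − w = -12 − w.
f(z) = 1/(-12 − w) = (1/(-12)) · 1/(1 − w/(-12)) = Σ_{n≥0} w^n / (-12)^(n+1).
So c_n = 1/(-12)^(n+1):
  c_0 = 1/(-12)^1 = -1/12.
  c_1 = 1/(-12)^2 = 1/144.
  c_2 = 1/(-12)^3 = -1/1728.
  c_3 = 1/(-12)^4 = 1/20736.
The series is valid for |w/d| < 1, i.e. |z − z₀| < |d|.
Radius of convergence: R = |-6 − z₀| = |-12| = 12 (distance from z₀ to the singularity z = -6).

c_0 = -1/12, c_1 = 1/144, c_2 = -1/1728, c_3 = 1/20736; R = 12.


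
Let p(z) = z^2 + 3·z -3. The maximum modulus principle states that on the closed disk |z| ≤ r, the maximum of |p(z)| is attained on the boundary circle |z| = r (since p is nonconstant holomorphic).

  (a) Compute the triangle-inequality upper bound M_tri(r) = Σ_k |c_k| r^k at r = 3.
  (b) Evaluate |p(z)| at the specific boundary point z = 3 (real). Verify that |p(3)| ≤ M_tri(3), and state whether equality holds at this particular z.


Coefficients: c_0 = -3, c_1 = 3, c_2 = 1. Radius r = 3.
Part (a). Triangle bound: M_tri(r) = Σ_k |c_k| r^k
  = |-3|·3^0 + |3|·3^1 + |1|·3^2
  = 3 + 9 + 9 = 21.
This bounds M(r) := max_{|z|=r} |p(z)| from above; equality holds iff all terms c_k z^k can be made to align in phase at a single z on |z|=r.
Part (b). At z = 3 (real, on the circle |z| = r):
  p(3) = (-3)·3^0 + (3)·3^1 + (1)·3^2 = 15.
  |p(3)| = 15.
Check: |p(3)| = 15 ≤ 21 = M_tri(3). ✓ Equality does not hold at z = 3 (the coefficients have mixed signs, so the terms do not all align in phase there).

M_tri(3) = 21; |p(3)| = 15; equality at z=3: no.
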